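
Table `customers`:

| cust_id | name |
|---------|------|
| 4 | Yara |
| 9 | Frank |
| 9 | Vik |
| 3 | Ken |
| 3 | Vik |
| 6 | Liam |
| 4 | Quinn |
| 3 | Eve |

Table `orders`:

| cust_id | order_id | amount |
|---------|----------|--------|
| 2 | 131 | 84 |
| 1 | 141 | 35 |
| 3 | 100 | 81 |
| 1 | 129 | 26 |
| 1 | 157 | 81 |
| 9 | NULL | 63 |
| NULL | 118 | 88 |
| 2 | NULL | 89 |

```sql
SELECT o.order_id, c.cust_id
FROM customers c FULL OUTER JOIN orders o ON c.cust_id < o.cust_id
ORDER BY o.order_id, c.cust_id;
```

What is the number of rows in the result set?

15

FULL OUTER JOIN keeps every row from both sides; unmatched rows get NULL for the other side's columns.
Matching on c.cust_id < o.cust_id. A NULL in a compared column never satisfies the condition.
- c (cust_id=4) pairs with 1 row(s) of o.
- c (cust_id=9) has no partner → padded with NULL.
- c (cust_id=9) has no partner → padded with NULL.
- c (cust_id=3) pairs with 1 row(s) of o.
- c (cust_id=3) pairs with 1 row(s) of o.
- c (cust_id=6) pairs with 1 row(s) of o.
- c (cust_id=4) pairs with 1 row(s) of o.
- c (cust_id=3) pairs with 1 row(s) of o.
- plus 7 unmatched o row(s), each kept with NULL c columns.
Total: 6 matched + 9 padded = 15 rows.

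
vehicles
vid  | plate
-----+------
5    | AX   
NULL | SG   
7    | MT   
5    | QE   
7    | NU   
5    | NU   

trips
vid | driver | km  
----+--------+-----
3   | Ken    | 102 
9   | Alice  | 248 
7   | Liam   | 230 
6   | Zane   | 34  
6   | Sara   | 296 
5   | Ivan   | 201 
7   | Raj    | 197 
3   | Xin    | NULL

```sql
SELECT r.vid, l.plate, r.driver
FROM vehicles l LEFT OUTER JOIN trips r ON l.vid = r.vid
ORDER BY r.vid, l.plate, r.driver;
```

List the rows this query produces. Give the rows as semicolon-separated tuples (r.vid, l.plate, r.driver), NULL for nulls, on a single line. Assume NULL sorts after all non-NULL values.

LEFT JOIN keeps every row from `vehicles`; unmatched rows get NULL for `trips`'s columns.
Matching on l.vid = r.vid. A NULL in a compared column never satisfies the condition.
- vid=5: 1 matching r row(s), so 1 row(s) emitted.
- vid=NULL: no r row matches, row kept with r columns NULL.
- vid=7: 2 matching r row(s), so 2 row(s) emitted.
- vid=5: 1 matching r row(s), so 1 row(s) emitted.
- vid=7: 2 matching r row(s), so 2 row(s) emitted.
- vid=5: 1 matching r row(s), so 1 row(s) emitted.
After projecting and ordering:
r.vid | l.plate | r.driver
5 | AX | Ivan
5 | NU | Ivan
5 | QE | Ivan
7 | MT | Liam
7 | MT | Raj
7 | NU | Liam
7 | NU | Raj
NULL | SG | NULL

(5, AX, Ivan); (5, NU, Ivan); (5, QE, Ivan); (7, MT, Liam); (7, MT, Raj); (7, NU, Liam); (7, NU, Raj); (NULL, SG, NULL)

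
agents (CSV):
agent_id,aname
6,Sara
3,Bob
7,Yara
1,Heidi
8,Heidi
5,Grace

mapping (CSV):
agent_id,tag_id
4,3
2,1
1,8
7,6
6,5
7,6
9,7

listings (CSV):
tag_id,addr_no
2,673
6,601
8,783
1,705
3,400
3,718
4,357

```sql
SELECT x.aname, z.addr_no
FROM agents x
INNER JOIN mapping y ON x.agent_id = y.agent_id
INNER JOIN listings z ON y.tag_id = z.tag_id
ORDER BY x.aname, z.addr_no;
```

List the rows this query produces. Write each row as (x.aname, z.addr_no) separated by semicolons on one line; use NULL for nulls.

(Heidi, 783); (Yara, 601); (Yara, 601)

Joins associate left-to-right: agents INNER JOIN mapping on agent_id gives 4 intermediate row(s).
Then INNER JOIN `listings z` on tag_id: keep only rows whose y.tag_id appears in z.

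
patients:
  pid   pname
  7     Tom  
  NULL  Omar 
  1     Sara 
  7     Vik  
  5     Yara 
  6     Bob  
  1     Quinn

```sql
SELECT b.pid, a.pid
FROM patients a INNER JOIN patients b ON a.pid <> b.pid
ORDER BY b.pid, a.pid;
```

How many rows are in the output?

26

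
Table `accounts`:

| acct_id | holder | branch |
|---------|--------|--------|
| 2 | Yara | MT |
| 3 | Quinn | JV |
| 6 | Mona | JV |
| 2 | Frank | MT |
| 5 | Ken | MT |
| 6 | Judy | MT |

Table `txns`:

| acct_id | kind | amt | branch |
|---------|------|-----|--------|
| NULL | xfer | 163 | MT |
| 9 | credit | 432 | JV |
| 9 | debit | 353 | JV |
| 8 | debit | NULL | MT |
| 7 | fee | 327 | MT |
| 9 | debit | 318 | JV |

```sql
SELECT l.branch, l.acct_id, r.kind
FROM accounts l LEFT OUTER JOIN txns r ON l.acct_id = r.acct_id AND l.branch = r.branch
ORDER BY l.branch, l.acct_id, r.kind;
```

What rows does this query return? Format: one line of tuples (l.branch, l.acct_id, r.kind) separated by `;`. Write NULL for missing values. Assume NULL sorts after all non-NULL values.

LEFT JOIN keeps every row from `accounts`; unmatched rows get NULL for `txns`'s columns.
Matching on l.acct_id = r.acct_id AND l.branch = r.branch. A NULL in a compared column never satisfies the condition.
- l row (acct_id=2, branch=MT): no match → kept, r columns NULL.
- l row (acct_id=3, branch=JV): no match → kept, r columns NULL.
- l row (acct_id=6, branch=JV): no match → kept, r columns NULL.
- l row (acct_id=2, branch=MT): no match → kept, r columns NULL.
- l row (acct_id=5, branch=MT): no match → kept, r columns NULL.
- l row (acct_id=6, branch=MT): no match → kept, r columns NULL.
After projecting and ordering:
l.branch | l.acct_id | r.kind
JV | 3 | NULL
JV | 6 | NULL
MT | 2 | NULL
MT | 2 | NULL
MT | 5 | NULL
MT | 6 | NULL

(JV, 3, NULL); (JV, 6, NULL); (MT, 2, NULL); (MT, 2, NULL); (MT, 5, NULL); (MT, 6, NULL)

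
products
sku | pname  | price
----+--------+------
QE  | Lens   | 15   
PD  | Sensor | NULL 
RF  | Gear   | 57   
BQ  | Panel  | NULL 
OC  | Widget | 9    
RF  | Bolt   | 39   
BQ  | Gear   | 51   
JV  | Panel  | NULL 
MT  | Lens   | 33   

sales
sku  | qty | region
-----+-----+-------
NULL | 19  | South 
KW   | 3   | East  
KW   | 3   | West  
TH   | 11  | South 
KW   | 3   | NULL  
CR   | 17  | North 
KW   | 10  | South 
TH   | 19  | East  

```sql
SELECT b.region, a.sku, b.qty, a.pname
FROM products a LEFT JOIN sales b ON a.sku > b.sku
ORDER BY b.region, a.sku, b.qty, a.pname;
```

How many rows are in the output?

LEFT JOIN keeps every row from `products`; unmatched rows get NULL for `sales`'s columns.
Matching on a.sku > b.sku. A NULL in a compared column never satisfies the condition.
- a (sku=QE) pairs with 5 row(s) of b.
- a (sku=PD) pairs with 5 row(s) of b.
- a (sku=RF) pairs with 5 row(s) of b.
- a (sku=BQ) has no partner → padded with NULL.
- a (sku=OC) pairs with 5 row(s) of b.
- a (sku=RF) pairs with 5 row(s) of b.
- a (sku=BQ) has no partner → padded with NULL.
- a (sku=JV) pairs with 1 row(s) of b.
- a (sku=MT) pairs with 5 row(s) of b.
Total: 31 matched + 2 padded = 33 rows.

33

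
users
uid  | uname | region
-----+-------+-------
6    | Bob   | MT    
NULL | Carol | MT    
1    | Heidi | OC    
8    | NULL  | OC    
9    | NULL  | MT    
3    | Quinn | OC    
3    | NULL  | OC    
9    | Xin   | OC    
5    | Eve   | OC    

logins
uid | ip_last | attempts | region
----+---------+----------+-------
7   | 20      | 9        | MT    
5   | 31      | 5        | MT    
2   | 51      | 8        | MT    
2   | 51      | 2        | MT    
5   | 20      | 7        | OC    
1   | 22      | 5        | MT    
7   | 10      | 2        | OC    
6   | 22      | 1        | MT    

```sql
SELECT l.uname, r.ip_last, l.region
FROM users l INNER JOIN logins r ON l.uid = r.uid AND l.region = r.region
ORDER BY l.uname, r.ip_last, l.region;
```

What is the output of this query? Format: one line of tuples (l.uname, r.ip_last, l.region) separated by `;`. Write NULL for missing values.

INNER JOIN keeps only pairs where the ON condition holds.
Matching on l.uid = r.uid AND l.region = r.region. A NULL in a compared column never satisfies the condition.
Matched pairs: 2.

(Bob, 22, MT); (Eve, 20, OC)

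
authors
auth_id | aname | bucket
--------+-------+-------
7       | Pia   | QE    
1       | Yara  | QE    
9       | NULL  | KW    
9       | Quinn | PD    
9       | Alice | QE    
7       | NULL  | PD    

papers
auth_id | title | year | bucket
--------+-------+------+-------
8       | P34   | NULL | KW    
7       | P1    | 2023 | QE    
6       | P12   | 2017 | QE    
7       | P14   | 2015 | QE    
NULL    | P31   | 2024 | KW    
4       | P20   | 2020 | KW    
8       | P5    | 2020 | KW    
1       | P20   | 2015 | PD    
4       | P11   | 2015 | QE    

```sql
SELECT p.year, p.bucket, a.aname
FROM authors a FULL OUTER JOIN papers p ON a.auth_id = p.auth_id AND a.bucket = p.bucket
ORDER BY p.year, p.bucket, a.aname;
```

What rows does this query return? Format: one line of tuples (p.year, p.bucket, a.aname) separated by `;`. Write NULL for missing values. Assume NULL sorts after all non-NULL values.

(2015, PD, NULL); (2015, QE, Pia); (2015, QE, NULL); (2017, QE, NULL); (2020, KW, NULL); (2020, KW, NULL); (2023, QE, Pia); (2024, KW, NULL); (NULL, KW, NULL); (NULL, NULL, Alice); (NULL, NULL, Quinn); (NULL, NULL, Yara); (NULL, NULL, NULL); (NULL, NULL, NULL)

FULL OUTER JOIN keeps every row from both sides; unmatched rows get NULL for the other side's columns.
Matching on a.auth_id = p.auth_id AND a.bucket = p.bucket. A NULL in a compared column never satisfies the condition.
- a row (auth_id=7, bucket=QE): matches 2 p row(s) → 2 output row(s).
- a row (auth_id=1, bucket=QE): no match → kept, p columns NULL.
- a row (auth_id=9, bucket=KW): no match → kept, p columns NULL.
- a row (auth_id=9, bucket=PD): no match → kept, p columns NULL.
- a row (auth_id=9, bucket=QE): no match → kept, p columns NULL.
- a row (auth_id=7, bucket=PD): no match → kept, p columns NULL.
- 7 row(s) from p found no a partner → padded with NULL.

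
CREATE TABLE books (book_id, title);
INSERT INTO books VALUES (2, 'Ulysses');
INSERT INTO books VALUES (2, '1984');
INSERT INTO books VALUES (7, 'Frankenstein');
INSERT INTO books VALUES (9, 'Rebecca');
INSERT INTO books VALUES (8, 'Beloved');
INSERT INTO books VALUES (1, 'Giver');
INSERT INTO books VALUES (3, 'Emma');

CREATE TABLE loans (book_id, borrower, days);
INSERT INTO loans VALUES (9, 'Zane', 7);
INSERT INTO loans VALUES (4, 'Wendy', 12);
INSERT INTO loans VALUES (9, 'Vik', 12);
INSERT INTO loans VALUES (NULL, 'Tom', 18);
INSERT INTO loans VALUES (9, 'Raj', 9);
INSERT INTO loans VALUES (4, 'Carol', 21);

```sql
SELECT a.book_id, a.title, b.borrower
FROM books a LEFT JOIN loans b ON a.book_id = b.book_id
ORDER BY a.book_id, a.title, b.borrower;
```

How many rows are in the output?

LEFT JOIN keeps every row from `books`; unmatched rows get NULL for `loans`'s columns.
Matching on a.book_id = b.book_id. A NULL in a compared column never satisfies the condition.
- book_id=2: no b row matches, row kept with b columns NULL.
- book_id=2: no b row matches, row kept with b columns NULL.
- book_id=7: no b row matches, row kept with b columns NULL.
- book_id=9: 3 matching b row(s), so 3 row(s) emitted.
- book_id=8: no b row matches, row kept with b columns NULL.
- book_id=1: no b row matches, row kept with b columns NULL.
- book_id=3: no b row matches, row kept with b columns NULL.
Total: 3 matched + 6 padded = 9 rows.

9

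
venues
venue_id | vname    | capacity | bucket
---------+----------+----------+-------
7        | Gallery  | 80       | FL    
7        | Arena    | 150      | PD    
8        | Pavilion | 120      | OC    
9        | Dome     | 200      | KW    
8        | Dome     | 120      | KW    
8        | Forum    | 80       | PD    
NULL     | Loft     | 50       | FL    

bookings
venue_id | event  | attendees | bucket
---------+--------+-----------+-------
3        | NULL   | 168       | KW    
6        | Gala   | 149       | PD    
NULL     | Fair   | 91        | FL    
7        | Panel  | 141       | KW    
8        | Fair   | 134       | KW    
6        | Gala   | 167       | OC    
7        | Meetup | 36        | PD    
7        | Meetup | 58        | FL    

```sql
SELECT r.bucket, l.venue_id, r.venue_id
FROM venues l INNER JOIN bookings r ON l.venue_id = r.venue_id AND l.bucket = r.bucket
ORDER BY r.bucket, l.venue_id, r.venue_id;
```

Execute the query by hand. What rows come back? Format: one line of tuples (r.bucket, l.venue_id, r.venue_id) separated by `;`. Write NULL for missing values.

(FL, 7, 7); (KW, 8, 8); (PD, 7, 7)

INNER JOIN keeps only pairs where the ON condition holds.
Matching on l.venue_id = r.venue_id AND l.bucket = r.bucket. A NULL in a compared column never satisfies the condition.
- l[0] venue_id=7, bucket=FL → 1 match(es) in r → 1 row(s).
- l[1] venue_id=7, bucket=PD → 1 match(es) in r → 1 row(s).
- l[2] venue_id=8, bucket=OC → no match; dropped.
- l[3] venue_id=9, bucket=KW → no match; dropped.
- l[4] venue_id=8, bucket=KW → 1 match(es) in r → 1 row(s).
- l[5] venue_id=8, bucket=PD → no match; dropped.
- l[6] venue_id=NULL, bucket=FL → no match; dropped.
After projecting and ordering:
r.bucket | l.venue_id | r.venue_id
FL | 7 | 7
KW | 8 | 8
PD | 7 | 7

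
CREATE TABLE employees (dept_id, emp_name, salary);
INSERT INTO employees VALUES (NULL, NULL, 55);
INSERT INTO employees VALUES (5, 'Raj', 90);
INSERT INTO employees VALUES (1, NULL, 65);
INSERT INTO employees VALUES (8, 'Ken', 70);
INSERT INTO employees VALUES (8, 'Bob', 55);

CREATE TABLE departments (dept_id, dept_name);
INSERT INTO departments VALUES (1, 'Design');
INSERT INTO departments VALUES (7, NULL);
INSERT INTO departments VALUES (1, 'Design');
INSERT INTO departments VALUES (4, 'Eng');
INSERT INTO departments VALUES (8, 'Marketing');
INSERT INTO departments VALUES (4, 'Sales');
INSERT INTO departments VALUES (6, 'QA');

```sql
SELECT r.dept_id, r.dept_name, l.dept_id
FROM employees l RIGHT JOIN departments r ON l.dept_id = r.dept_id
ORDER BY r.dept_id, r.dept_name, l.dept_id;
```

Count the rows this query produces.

8

RIGHT JOIN keeps every row from `departments`; unmatched rows get NULL for `employees`'s columns.
Matching on l.dept_id = r.dept_id. A NULL in a compared column never satisfies the condition.
- l row (dept_id=NULL): no match.
- l row (dept_id=5): no match.
- l row (dept_id=1): matches 2 r row(s) → 2 output row(s).
- l row (dept_id=8): matches 1 r row(s) → 1 output row(s).
- l row (dept_id=8): matches 1 r row(s) → 1 output row(s).
- plus 4 unmatched r row(s), each kept with NULL l columns.
Total: 4 matched + 4 padded = 8 rows.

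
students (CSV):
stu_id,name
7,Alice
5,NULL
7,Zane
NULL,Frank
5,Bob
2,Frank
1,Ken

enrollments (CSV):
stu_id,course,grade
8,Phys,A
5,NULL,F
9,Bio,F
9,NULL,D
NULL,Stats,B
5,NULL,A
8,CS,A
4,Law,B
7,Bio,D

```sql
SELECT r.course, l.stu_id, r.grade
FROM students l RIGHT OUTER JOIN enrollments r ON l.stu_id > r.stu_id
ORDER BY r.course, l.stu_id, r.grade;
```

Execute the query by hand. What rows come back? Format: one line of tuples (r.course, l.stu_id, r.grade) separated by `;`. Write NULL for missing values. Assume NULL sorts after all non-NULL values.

(Bio, NULL, D); (Bio, NULL, F); (CS, NULL, A); (Law, 5, B); (Law, 5, B); (Law, 7, B); (Law, 7, B); (Phys, NULL, A); (Stats, NULL, B); (NULL, 7, A); (NULL, 7, A); (NULL, 7, F); (NULL, 7, F); (NULL, NULL, D)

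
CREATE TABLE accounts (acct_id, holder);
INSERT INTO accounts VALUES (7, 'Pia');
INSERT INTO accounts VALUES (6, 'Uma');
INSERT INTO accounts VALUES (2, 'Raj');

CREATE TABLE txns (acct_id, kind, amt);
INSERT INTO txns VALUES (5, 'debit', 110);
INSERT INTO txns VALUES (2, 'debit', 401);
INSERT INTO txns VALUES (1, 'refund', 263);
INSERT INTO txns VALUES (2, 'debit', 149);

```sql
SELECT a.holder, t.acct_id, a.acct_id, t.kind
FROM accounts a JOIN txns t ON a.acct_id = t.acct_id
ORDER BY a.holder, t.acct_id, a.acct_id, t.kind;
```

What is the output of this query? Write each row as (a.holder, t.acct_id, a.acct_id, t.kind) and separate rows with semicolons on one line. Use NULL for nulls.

(Raj, 2, 2, debit); (Raj, 2, 2, debit)

INNER JOIN keeps only pairs where the ON condition holds.
Matching on a.acct_id = t.acct_id.
- a row (acct_id=7): no match → dropped.
- a row (acct_id=6): no match → dropped.
- a row (acct_id=2): matches 2 t row(s) → 2 output row(s).
After projecting and ordering:
a.holder | t.acct_id | a.acct_id | t.kind
Raj | 2 | 2 | debit
Raj | 2 | 2 | debit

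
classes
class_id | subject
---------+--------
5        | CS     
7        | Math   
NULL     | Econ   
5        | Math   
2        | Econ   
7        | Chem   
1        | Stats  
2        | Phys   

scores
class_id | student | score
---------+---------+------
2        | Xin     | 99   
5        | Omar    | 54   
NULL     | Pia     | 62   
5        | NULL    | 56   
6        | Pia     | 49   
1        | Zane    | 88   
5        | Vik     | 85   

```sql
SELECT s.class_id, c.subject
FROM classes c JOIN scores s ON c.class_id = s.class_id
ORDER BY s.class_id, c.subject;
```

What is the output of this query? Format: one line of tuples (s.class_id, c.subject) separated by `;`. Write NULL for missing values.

(1, Stats); (2, Econ); (2, Phys); (5, CS); (5, CS); (5, CS); (5, Math); (5, Math); (5, Math)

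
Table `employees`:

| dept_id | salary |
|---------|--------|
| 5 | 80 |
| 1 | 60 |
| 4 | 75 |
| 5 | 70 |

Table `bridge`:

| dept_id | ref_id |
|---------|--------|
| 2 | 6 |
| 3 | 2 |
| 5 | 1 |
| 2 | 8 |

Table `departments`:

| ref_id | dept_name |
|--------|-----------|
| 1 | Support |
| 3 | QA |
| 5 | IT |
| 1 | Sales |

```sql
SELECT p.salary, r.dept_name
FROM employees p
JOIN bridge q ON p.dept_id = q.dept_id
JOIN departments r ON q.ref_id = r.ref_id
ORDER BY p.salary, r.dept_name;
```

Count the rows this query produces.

4

Evaluate left to right. First `employees p INNER JOIN bridge q` on dept_id: 2 row(s).
Then INNER JOIN `departments r` on ref_id: keep only rows whose q.ref_id appears in r.
Result: 4 row(s).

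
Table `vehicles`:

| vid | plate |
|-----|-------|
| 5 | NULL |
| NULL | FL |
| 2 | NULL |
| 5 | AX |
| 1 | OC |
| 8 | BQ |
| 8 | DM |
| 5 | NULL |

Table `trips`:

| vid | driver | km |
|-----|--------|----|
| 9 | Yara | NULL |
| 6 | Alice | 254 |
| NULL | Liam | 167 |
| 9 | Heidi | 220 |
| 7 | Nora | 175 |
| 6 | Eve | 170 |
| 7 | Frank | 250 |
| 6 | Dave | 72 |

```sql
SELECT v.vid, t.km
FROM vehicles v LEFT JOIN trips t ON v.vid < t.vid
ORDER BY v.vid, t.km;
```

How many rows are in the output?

LEFT JOIN keeps every row from `vehicles`; unmatched rows get NULL for `trips`'s columns.
Matching on v.vid < t.vid. A NULL in a compared column never satisfies the condition.
- vid=5: 7 matching t row(s), so 7 row(s) emitted.
- vid=NULL: no t row matches, row kept with t columns NULL.
- vid=2: 7 matching t row(s), so 7 row(s) emitted.
- vid=5: 7 matching t row(s), so 7 row(s) emitted.
- vid=1: 7 matching t row(s), so 7 row(s) emitted.
- vid=8: 2 matching t row(s), so 2 row(s) emitted.
- vid=8: 2 matching t row(s), so 2 row(s) emitted.
- vid=5: 7 matching t row(s), so 7 row(s) emitted.
Total: 39 matched + 1 padded = 40 rows.

40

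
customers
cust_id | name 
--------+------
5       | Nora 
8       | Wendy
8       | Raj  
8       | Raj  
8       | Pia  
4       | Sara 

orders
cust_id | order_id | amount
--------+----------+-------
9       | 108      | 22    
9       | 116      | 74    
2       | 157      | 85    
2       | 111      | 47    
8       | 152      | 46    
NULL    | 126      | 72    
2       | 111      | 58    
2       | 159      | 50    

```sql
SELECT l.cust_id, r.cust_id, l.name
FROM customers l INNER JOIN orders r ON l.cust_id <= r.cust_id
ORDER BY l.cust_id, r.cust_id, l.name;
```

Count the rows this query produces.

INNER JOIN keeps only pairs where the ON condition holds.
Matching on l.cust_id <= r.cust_id. A NULL in a compared column never satisfies the condition.
Matched pairs: 18.
Total: 18 rows.

18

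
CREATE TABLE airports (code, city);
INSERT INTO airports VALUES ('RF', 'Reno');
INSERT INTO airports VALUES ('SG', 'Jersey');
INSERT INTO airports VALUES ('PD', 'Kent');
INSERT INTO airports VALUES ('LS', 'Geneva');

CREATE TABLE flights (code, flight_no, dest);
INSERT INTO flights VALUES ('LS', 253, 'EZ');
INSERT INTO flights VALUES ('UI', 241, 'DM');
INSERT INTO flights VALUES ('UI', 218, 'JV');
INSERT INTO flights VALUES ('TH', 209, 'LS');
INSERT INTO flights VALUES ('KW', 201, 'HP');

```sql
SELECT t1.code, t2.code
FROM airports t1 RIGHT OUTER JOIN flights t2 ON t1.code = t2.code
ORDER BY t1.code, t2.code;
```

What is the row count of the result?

RIGHT JOIN keeps every row from `flights`; unmatched rows get NULL for `airports`'s columns.
Matching on t1.code = t2.code.
- t1 row (code=RF): no match.
- t1 row (code=SG): no match.
- t1 row (code=PD): no match.
- t1 row (code=LS): matches 1 t2 row(s) → 1 output row(s).
- 4 t2 row(s) had no t1 match → kept, t1 columns NULL.
Total: 1 matched + 4 padded = 5 rows.

5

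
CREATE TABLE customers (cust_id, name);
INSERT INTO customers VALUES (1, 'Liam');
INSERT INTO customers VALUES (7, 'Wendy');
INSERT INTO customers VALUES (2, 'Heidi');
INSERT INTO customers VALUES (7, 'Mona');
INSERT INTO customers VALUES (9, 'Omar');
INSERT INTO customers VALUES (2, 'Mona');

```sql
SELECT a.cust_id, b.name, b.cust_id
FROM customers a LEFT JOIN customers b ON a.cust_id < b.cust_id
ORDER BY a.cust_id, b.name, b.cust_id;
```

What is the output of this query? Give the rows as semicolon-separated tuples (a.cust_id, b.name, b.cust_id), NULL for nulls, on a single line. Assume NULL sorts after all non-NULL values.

LEFT JOIN keeps every row from `customers a`; unmatched rows get NULL for `customers b`'s columns.
Matching on a.cust_id < b.cust_id.
- a[0] cust_id=1 → 5 match(es) in b → 5 row(s).
- a[1] cust_id=7 → 1 match(es) in b → 1 row(s).
- a[2] cust_id=2 → 3 match(es) in b → 3 row(s).
- a[3] cust_id=7 → 1 match(es) in b → 1 row(s).
- a[4] cust_id=9 → no match; kept with NULLs on the b side.
- a[5] cust_id=2 → 3 match(es) in b → 3 row(s).

(1, Heidi, 2); (1, Mona, 2); (1, Mona, 7); (1, Omar, 9); (1, Wendy, 7); (2, Mona, 7); (2, Mona, 7); (2, Omar, 9); (2, Omar, 9); (2, Wendy, 7); (2, Wendy, 7); (7, Omar, 9); (7, Omar, 9); (9, NULL, NULL)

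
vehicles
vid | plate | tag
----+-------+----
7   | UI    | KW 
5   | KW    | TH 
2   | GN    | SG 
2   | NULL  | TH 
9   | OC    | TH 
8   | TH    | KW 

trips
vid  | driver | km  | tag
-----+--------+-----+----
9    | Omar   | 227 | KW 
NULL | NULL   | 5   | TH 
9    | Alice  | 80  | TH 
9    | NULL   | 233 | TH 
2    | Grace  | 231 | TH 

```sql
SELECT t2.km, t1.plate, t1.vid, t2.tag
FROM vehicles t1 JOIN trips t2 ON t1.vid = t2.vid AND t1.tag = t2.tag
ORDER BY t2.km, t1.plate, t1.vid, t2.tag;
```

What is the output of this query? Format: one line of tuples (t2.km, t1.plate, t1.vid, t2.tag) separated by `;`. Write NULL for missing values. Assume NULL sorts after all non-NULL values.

(80, OC, 9, TH); (231, NULL, 2, TH); (233, OC, 9, TH)

INNER JOIN keeps only pairs where the ON condition holds.
Matching on t1.vid = t2.vid AND t1.tag = t2.tag. A NULL in a compared column never satisfies the condition.
- t1 (vid=7, tag=KW) has no partner → excluded.
- t1 (vid=5, tag=TH) has no partner → excluded.
- t1 (vid=2, tag=SG) has no partner → excluded.
- t1 (vid=2, tag=TH) pairs with 1 row(s) of t2.
- t1 (vid=9, tag=TH) pairs with 2 row(s) of t2.
- t1 (vid=8, tag=KW) has no partner → excluded.
After projecting and ordering:
t2.km | t1.plate | t1.vid | t2.tag
80 | OC | 9 | TH
231 | NULL | 2 | TH
233 | OC | 9 | TH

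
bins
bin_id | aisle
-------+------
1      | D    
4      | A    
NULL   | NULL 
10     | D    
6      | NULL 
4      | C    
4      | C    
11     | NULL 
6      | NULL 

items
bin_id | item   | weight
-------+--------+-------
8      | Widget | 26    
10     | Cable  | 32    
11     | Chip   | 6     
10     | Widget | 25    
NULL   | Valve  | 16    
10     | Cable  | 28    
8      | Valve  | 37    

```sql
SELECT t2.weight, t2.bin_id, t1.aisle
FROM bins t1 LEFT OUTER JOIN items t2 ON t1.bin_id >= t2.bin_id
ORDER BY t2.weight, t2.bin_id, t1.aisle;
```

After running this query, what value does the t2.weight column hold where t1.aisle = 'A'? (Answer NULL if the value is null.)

NULL

LEFT JOIN keeps every row from `bins`; unmatched rows get NULL for `items`'s columns.
Matching on t1.bin_id >= t2.bin_id. A NULL in a compared column never satisfies the condition.
- t1[0] bin_id=1 → no match; kept with NULLs on the t2 side.
- t1[1] bin_id=4 → no match; kept with NULLs on the t2 side.
- t1[2] bin_id=NULL → no match; kept with NULLs on the t2 side.
- t1[3] bin_id=10 → 5 match(es) in t2 → 5 row(s).
- t1[4] bin_id=6 → no match; kept with NULLs on the t2 side.
- t1[5] bin_id=4 → no match; kept with NULLs on the t2 side.
- t1[6] bin_id=4 → no match; kept with NULLs on the t2 side.
- t1[7] bin_id=11 → 6 match(es) in t2 → 6 row(s).
- t1[8] bin_id=6 → no match; kept with NULLs on the t2 side.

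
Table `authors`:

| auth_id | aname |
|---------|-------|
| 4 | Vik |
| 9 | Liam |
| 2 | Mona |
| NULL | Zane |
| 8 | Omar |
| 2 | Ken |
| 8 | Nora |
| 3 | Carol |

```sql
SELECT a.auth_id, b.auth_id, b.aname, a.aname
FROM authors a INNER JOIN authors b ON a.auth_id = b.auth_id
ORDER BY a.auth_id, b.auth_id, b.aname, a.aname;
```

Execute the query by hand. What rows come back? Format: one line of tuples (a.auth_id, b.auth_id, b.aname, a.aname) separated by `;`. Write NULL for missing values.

INNER JOIN keeps only pairs where the ON condition holds.
Matching on a.auth_id = b.auth_id. A NULL in a compared column never satisfies the condition.
- a row (auth_id=4): matches 1 b row(s) → 1 output row(s).
- a row (auth_id=9): matches 1 b row(s) → 1 output row(s).
- a row (auth_id=2): matches 2 b row(s) → 2 output row(s).
- a row (auth_id=NULL): no match → dropped.
- a row (auth_id=8): matches 2 b row(s) → 2 output row(s).
- a row (auth_id=2): matches 2 b row(s) → 2 output row(s).
- a row (auth_id=8): matches 2 b row(s) → 2 output row(s).
- a row (auth_id=3): matches 1 b row(s) → 1 output row(s).

(2, 2, Ken, Ken); (2, 2, Ken, Mona); (2, 2, Mona, Ken); (2, 2, Mona, Mona); (3, 3, Carol, Carol); (4, 4, Vik, Vik); (8, 8, Nora, Nora); (8, 8, Nora, Omar); (8, 8, Omar, Nora); (8, 8, Omar, Omar); (9, 9, Liam, Liam)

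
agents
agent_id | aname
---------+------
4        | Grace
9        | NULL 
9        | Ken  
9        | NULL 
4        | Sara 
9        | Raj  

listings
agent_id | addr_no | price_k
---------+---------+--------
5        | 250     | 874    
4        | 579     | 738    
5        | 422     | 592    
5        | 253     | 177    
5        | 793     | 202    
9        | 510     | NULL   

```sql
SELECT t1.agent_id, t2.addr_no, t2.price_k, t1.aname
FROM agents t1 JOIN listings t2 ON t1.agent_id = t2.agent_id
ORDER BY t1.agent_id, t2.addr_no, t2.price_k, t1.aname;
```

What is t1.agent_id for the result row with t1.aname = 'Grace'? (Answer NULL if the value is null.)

4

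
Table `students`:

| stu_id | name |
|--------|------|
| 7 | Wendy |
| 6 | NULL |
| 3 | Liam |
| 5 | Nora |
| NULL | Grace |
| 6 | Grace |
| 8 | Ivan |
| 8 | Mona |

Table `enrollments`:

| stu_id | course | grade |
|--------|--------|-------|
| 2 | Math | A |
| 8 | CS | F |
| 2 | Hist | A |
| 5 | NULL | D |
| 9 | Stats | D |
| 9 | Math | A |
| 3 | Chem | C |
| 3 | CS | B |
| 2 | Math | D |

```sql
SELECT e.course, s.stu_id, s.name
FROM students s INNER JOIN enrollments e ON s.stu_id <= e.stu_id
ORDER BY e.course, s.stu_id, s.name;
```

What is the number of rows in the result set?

INNER JOIN keeps only pairs where the ON condition holds.
Matching on s.stu_id <= e.stu_id. A NULL in a compared column never satisfies the condition.
Matched pairs: 25.
Total: 25 rows.

25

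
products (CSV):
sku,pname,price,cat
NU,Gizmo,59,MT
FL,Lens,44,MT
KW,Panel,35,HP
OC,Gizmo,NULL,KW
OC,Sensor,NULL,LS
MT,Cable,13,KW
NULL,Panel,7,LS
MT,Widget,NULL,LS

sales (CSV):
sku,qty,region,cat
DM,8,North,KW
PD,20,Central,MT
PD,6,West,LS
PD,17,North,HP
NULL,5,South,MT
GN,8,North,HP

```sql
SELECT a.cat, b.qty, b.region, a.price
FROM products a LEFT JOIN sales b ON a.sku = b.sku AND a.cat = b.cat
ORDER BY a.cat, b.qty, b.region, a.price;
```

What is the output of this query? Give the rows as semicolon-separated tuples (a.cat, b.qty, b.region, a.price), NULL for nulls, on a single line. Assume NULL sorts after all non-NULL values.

(HP, NULL, NULL, 35); (KW, NULL, NULL, 13); (KW, NULL, NULL, NULL); (LS, NULL, NULL, 7); (LS, NULL, NULL, NULL); (LS, NULL, NULL, NULL); (MT, NULL, NULL, 44); (MT, NULL, NULL, 59)

LEFT JOIN keeps every row from `products`; unmatched rows get NULL for `sales`'s columns.
Matching on a.sku = b.sku AND a.cat = b.cat. A NULL in a compared column never satisfies the condition.
Matched pairs: 0; unmatched a rows kept: 8.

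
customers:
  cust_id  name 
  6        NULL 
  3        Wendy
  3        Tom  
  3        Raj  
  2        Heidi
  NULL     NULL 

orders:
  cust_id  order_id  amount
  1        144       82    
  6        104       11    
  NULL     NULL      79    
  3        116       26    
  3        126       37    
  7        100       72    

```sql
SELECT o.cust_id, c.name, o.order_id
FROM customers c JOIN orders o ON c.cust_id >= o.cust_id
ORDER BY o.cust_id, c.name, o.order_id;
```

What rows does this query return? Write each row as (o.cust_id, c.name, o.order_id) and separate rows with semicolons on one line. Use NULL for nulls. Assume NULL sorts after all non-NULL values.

INNER JOIN keeps only pairs where the ON condition holds.
Matching on c.cust_id >= o.cust_id. A NULL in a compared column never satisfies the condition.
- c (cust_id=6) pairs with 4 row(s) of o.
- c (cust_id=3) pairs with 3 row(s) of o.
- c (cust_id=3) pairs with 3 row(s) of o.
- c (cust_id=3) pairs with 3 row(s) of o.
- c (cust_id=2) pairs with 1 row(s) of o.
- c (cust_id=NULL) has no partner → excluded.

(1, Heidi, 144); (1, Raj, 144); (1, Tom, 144); (1, Wendy, 144); (1, NULL, 144); (3, Raj, 116); (3, Raj, 126); (3, Tom, 116); (3, Tom, 126); (3, Wendy, 116); (3, Wendy, 126); (3, NULL, 116); (3, NULL, 126); (6, NULL, 104)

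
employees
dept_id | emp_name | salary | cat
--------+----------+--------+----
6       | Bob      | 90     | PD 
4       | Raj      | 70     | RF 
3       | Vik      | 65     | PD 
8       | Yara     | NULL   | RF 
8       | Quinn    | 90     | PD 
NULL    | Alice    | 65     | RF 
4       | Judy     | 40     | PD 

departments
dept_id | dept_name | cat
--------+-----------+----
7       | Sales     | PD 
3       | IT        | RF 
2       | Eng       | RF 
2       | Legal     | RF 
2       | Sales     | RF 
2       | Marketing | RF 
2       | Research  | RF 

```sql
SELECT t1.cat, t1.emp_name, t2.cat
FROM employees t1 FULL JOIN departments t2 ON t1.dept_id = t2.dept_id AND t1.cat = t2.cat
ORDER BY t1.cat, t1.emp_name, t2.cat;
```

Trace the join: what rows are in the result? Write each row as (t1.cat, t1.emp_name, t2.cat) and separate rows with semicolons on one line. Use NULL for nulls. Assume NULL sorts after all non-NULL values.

FULL OUTER JOIN keeps every row from both sides; unmatched rows get NULL for the other side's columns.
Matching on t1.dept_id = t2.dept_id AND t1.cat = t2.cat. A NULL in a compared column never satisfies the condition.
- t1 (dept_id=6, cat=PD) has no partner → padded with NULL.
- t1 (dept_id=4, cat=RF) has no partner → padded with NULL.
- t1 (dept_id=3, cat=PD) has no partner → padded with NULL.
- t1 (dept_id=8, cat=RF) has no partner → padded with NULL.
- t1 (dept_id=8, cat=PD) has no partner → padded with NULL.
- t1 (dept_id=NULL, cat=RF) has no partner → padded with NULL.
- t1 (dept_id=4, cat=PD) has no partner → padded with NULL.
- 7 t2 row(s) had no t1 match → kept, t1 columns NULL.

(PD, Bob, NULL); (PD, Judy, NULL); (PD, Quinn, NULL); (PD, Vik, NULL); (RF, Alice, NULL); (RF, Raj, NULL); (RF, Yara, NULL); (NULL, NULL, PD); (NULL, NULL, RF); (NULL, NULL, RF); (NULL, NULL, RF); (NULL, NULL, RF); (NULL, NULL, RF); (NULL, NULL, RF)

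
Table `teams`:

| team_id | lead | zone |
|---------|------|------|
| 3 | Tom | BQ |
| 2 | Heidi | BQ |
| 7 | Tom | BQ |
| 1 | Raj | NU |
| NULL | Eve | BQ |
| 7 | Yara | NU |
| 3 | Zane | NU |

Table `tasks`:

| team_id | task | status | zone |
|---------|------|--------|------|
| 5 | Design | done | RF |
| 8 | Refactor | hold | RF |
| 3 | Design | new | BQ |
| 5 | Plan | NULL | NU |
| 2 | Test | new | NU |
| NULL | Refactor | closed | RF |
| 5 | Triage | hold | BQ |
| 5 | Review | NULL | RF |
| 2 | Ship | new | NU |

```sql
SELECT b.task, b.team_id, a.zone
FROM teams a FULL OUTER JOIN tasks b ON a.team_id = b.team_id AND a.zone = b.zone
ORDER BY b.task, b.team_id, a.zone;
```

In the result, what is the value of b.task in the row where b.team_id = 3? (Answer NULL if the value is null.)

FULL OUTER JOIN keeps every row from both sides; unmatched rows get NULL for the other side's columns.
Matching on a.team_id = b.team_id AND a.zone = b.zone. A NULL in a compared column never satisfies the condition.
- a (team_id=3, zone=BQ) pairs with 1 row(s) of b.
- a (team_id=2, zone=BQ) has no partner → padded with NULL.
- a (team_id=7, zone=BQ) has no partner → padded with NULL.
- a (team_id=1, zone=NU) has no partner → padded with NULL.
- a (team_id=NULL, zone=BQ) has no partner → padded with NULL.
- a (team_id=7, zone=NU) has no partner → padded with NULL.
- a (team_id=3, zone=NU) has no partner → padded with NULL.
- plus 8 unmatched b row(s), each kept with NULL a columns.

Design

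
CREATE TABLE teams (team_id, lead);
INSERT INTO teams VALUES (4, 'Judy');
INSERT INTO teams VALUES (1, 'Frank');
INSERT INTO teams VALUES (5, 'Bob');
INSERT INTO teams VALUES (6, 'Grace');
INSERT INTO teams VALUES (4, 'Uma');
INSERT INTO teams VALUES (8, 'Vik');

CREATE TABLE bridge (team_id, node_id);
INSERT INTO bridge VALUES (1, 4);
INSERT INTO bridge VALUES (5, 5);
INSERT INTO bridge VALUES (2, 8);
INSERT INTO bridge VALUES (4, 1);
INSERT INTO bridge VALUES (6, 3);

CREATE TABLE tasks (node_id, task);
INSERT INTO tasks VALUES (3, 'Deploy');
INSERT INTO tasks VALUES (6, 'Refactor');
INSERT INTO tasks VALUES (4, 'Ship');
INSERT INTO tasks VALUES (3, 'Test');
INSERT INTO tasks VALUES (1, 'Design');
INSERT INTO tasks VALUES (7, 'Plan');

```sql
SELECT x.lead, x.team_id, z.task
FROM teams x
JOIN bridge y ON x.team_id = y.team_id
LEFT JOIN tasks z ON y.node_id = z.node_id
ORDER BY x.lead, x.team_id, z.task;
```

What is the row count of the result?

6

Evaluate left to right. First `teams x INNER JOIN bridge y` on team_id: 5 row(s).
Then LEFT JOIN `tasks z` on node_id: each of those 5 rows is kept; rows whose y.node_id has no match in z get NULL for z's columns.
Result: 6 row(s).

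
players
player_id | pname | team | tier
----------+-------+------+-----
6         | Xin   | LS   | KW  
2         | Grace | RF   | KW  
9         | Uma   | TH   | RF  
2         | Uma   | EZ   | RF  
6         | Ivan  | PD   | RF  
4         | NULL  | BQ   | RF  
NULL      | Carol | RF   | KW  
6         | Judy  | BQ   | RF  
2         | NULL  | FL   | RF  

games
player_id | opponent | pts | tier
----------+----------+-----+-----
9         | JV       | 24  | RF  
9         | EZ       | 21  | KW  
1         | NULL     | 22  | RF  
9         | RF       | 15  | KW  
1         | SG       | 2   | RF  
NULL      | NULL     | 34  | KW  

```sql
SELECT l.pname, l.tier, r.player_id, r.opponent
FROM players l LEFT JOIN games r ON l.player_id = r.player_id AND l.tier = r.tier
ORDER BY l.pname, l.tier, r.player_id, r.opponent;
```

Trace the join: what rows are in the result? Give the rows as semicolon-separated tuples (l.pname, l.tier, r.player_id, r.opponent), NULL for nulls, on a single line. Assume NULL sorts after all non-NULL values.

LEFT JOIN keeps every row from `players`; unmatched rows get NULL for `games`'s columns.
Matching on l.player_id = r.player_id AND l.tier = r.tier. A NULL in a compared column never satisfies the condition.
- l (player_id=6, tier=KW) has no partner → padded with NULL.
- l (player_id=2, tier=KW) has no partner → padded with NULL.
- l (player_id=9, tier=RF) pairs with 1 row(s) of r.
- l (player_id=2, tier=RF) has no partner → padded with NULL.
- l (player_id=6, tier=RF) has no partner → padded with NULL.
- l (player_id=4, tier=RF) has no partner → padded with NULL.
- l (player_id=NULL, tier=KW) has no partner → padded with NULL.
- l (player_id=6, tier=RF) has no partner → padded with NULL.
- l (player_id=2, tier=RF) has no partner → padded with NULL.
After projecting and ordering:
l.pname | l.tier | r.player_id | r.opponent
Carol | KW | NULL | NULL
Grace | KW | NULL | NULL
Ivan | RF | NULL | NULL
Judy | RF | NULL | NULL
Uma | RF | 9 | JV
Uma | RF | NULL | NULL
Xin | KW | NULL | NULL
NULL | RF | NULL | NULL
NULL | RF | NULL | NULL

(Carol, KW, NULL, NULL); (Grace, KW, NULL, NULL); (Ivan, RF, NULL, NULL); (Judy, RF, NULL, NULL); (Uma, RF, 9, JV); (Uma, RF, NULL, NULL); (Xin, KW, NULL, NULL); (NULL, RF, NULL, NULL); (NULL, RF, NULL, NULL)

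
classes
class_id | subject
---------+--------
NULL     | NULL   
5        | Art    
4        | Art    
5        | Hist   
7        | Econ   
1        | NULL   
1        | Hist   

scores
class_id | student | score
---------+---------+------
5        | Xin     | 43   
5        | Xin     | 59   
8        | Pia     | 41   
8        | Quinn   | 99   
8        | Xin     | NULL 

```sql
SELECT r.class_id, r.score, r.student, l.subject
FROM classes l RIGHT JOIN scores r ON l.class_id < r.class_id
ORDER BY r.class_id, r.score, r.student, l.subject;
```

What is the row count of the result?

24

RIGHT JOIN keeps every row from `scores`; unmatched rows get NULL for `classes`'s columns.
Matching on l.class_id < r.class_id. A NULL in a compared column never satisfies the condition.
- l (class_id=NULL) has no partner in r.
- l (class_id=5) pairs with 3 row(s) of r.
- l (class_id=4) pairs with 5 row(s) of r.
- l (class_id=5) pairs with 3 row(s) of r.
- l (class_id=7) pairs with 3 row(s) of r.
- l (class_id=1) pairs with 5 row(s) of r.
- l (class_id=1) pairs with 5 row(s) of r.
- every r row matched at least one l row.
Total: 24 rows.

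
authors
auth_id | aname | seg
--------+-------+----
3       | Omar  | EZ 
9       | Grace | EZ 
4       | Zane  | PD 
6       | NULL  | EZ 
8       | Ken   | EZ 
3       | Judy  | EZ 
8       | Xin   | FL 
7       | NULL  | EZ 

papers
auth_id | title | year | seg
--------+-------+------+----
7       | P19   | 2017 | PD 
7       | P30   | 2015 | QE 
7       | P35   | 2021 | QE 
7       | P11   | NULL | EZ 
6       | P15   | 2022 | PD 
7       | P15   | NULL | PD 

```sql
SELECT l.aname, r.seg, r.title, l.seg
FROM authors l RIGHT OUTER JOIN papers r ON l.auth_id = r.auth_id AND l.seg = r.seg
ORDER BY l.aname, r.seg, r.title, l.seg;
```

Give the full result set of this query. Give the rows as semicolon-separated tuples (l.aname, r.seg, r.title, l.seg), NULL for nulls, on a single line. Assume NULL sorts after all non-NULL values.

(NULL, EZ, P11, EZ); (NULL, PD, P15, NULL); (NULL, PD, P15, NULL); (NULL, PD, P19, NULL); (NULL, QE, P30, NULL); (NULL, QE, P35, NULL)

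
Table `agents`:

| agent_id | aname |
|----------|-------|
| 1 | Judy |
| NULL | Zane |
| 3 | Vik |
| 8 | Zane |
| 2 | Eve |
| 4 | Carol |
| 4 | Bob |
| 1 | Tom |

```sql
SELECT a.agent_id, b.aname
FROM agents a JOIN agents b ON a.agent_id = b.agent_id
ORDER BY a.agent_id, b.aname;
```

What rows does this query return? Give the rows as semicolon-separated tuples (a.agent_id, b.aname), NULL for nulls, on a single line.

(1, Judy); (1, Judy); (1, Tom); (1, Tom); (2, Eve); (3, Vik); (4, Bob); (4, Bob); (4, Carol); (4, Carol); (8, Zane)

INNER JOIN keeps only pairs where the ON condition holds.
Matching on a.agent_id = b.agent_id. A NULL in a compared column never satisfies the condition.
- agent_id=1: 2 matching b row(s), so 2 row(s) emitted.
- agent_id=NULL: no matching b row, dropped.
- agent_id=3: 1 matching b row(s), so 1 row(s) emitted.
- agent_id=8: 1 matching b row(s), so 1 row(s) emitted.
- agent_id=2: 1 matching b row(s), so 1 row(s) emitted.
- agent_id=4: 2 matching b row(s), so 2 row(s) emitted.
- agent_id=4: 2 matching b row(s), so 2 row(s) emitted.
- agent_id=1: 2 matching b row(s), so 2 row(s) emitted.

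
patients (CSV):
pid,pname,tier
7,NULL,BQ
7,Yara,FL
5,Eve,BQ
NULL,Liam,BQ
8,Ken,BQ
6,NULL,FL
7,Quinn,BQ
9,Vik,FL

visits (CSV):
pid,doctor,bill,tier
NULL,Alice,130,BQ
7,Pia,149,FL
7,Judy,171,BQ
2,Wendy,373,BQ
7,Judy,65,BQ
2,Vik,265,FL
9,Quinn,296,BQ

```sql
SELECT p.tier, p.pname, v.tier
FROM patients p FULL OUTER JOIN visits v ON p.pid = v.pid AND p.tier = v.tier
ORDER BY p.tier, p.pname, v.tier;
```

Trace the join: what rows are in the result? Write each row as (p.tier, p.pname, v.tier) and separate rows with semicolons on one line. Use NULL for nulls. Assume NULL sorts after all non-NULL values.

(BQ, Eve, NULL); (BQ, Ken, NULL); (BQ, Liam, NULL); (BQ, Quinn, BQ); (BQ, Quinn, BQ); (BQ, NULL, BQ); (BQ, NULL, BQ); (FL, Vik, NULL); (FL, Yara, FL); (FL, NULL, NULL); (NULL, NULL, BQ); (NULL, NULL, BQ); (NULL, NULL, BQ); (NULL, NULL, FL)

FULL OUTER JOIN keeps every row from both sides; unmatched rows get NULL for the other side's columns.
Matching on p.pid = v.pid AND p.tier = v.tier. A NULL in a compared column never satisfies the condition.
Matched pairs: 5; unmatched p rows kept: 5; unmatched v rows kept: 4.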